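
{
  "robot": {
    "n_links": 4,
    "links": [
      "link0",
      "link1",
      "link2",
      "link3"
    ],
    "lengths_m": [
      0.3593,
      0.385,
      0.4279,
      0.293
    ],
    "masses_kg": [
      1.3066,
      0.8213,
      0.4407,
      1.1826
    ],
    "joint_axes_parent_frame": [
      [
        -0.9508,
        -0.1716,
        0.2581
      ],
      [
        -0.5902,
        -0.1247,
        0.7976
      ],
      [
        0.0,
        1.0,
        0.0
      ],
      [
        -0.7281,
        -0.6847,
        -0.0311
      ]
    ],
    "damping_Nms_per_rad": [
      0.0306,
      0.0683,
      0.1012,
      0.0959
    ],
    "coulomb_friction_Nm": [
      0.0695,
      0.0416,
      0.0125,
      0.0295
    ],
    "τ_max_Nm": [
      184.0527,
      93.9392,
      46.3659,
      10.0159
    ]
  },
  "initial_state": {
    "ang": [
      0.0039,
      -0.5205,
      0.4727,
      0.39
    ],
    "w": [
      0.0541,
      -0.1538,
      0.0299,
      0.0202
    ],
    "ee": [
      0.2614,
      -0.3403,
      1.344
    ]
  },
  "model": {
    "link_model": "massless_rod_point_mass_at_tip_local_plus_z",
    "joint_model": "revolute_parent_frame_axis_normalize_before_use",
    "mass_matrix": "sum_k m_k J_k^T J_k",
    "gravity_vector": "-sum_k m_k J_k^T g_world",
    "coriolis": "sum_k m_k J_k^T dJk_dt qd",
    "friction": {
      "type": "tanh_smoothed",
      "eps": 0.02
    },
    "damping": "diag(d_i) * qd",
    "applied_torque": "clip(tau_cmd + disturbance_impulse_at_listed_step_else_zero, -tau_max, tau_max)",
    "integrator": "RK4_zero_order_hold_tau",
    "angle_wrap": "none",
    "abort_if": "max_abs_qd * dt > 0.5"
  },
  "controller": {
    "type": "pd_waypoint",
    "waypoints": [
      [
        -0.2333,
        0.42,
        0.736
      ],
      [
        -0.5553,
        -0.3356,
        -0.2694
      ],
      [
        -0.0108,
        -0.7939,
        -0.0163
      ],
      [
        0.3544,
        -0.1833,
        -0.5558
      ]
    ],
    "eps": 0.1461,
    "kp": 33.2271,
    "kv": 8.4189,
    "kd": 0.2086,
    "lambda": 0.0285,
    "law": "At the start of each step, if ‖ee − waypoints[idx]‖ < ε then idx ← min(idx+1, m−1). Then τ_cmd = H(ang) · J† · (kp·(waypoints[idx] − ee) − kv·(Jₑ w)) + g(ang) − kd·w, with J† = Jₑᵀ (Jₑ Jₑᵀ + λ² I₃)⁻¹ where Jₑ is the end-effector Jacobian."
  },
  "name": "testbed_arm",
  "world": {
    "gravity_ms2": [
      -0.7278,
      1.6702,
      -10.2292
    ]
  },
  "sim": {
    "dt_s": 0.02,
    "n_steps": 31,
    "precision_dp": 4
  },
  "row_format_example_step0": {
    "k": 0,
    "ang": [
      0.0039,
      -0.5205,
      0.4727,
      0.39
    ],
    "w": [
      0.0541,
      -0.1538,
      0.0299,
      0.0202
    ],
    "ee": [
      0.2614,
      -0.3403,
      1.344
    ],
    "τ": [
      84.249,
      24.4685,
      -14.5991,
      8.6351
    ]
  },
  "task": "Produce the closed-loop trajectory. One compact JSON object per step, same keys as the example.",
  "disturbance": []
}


{"k":1,"ang":[0.0289,-0.5616,0.4883,0.4119],"w":[2.4032,-3.8295,1.5271,2.0387],"ee":[0.258,-0.3363,1.34],"\u03c4":[69.5813,21.1092,-13.3895,6.8084]}
{"k":2,"ang":[0.093,-0.6584,0.5295,0.4563],"w":[3.9609,-5.6939,2.5885,2.2576],"ee":[0.2493,-0.3235,1.3295],"\u03c4":[56.9641,17.7517,-12.5235,5.5542]}
{"k":3,"ang":[0.1823,-0.7789,0.5889,0.4943],"w":[4.9372,-6.2655,3.3466,1.4502],"ee":[0.2363,-0.3039,1.3139],"\u03c4":[45.2987,14.5645,-11.4688,4.5729]}
{"k":4,"ang":[0.2871,-0.9031,0.6607,0.5112],"w":[5.5408,-6.1102,3.8032,0.1777],"ee":[0.2195,-0.2785,1.2938],"\u03c4":[33.8077,11.645,-10.2105,3.7523]}
{"k":5,"ang":[0.4014,-1.0203,0.7385,0.5016],"w":[5.8914,-5.604,3.9504,-1.1717],"ee":[0.1993,-0.2483,1.2701],"\u03c4":[22.4961,9.0559,-8.9311,3.0486]}
{"k":6,"ang":[0.5207,-1.1257,0.8164,0.4661],"w":[6.0554,-4.9551,3.8118,-2.4063],"ee":[0.1762,-0.2138,1.2431],"\u03c4":[11.8038,6.8108,-7.773,2.4706]}
{"k":7,"ang":[0.6419,-1.2179,0.8893,0.4084],"w":[6.0747,-4.2817,3.4639,-3.3799],"ee":[0.1509,-0.1758,1.2136],"\u03c4":[2.0314,4.828,-6.7645,2.0093]}
{"k":8,"ang":[0.7623,-1.297,0.954,0.3345],"w":[5.9803,-3.6455,3.0012,-4.0136],"ee":[0.1241,-0.1348,1.1821],"\u03c4":[-6.6377,3.0039,-5.8635,1.6451]}
{"k":9,"ang":[0.88,-1.364,1.009,0.2515],"w":[5.7987,-3.0749,2.505,-4.3037],"ee":[0.0965,-0.0915,1.1495],"\u03c4":[-14.0827,1.2655,-5.0115,1.354]}
{"k":10,"ang":[0.9934,-1.4204,1.0543,0.1656],"w":[5.5536,-2.5773,2.0284,-4.3073],"ee":[0.0687,-0.0469,1.1165],"\u03c4":[-20.2496,-0.4156,-4.1663,1.1122]}
{"k":11,"ang":[1.1015,-1.4676,1.0906,0.0817],"w":[5.264,-2.1477,1.5972,-4.1111],"ee":[0.0413,-0.0017,1.0838],"\u03c4":[-25.1692,-2.0344,-3.3113,0.9004]}
{"k":12,"ang":[1.2035,-1.5068,1.1187,0.0031],"w":[4.9442,-1.7774,1.2196,-3.7967],"ee":[0.0148,0.0434,1.052],"\u03c4":[-28.9505,-3.5702,-2.4508,0.7043]}
{"k":13,"ang":[1.299,-1.5392,1.1399,-0.0686],"w":[4.6051,-1.4585,0.8969,-3.4228],"ee":[-0.0106,0.0875,1.0215],"\u03c4":[-31.7463,-5.0002,-1.6009,0.5147]}
{"k":14,"ang":[1.3876,-1.5657,1.1552,-0.1326],"w":[4.2552,-1.1861,0.6274,-3.0256],"ee":[-0.0346,0.13,0.9925],"\u03c4":[-33.7165,-6.3033,-0.7832,0.3273]}
{"k":15,"ang":[1.4692,-1.5872,1.1656,-0.1887],"w":[3.9025,-0.9567,0.4084,-2.6272],"ee":[-0.0571,0.1706,0.9652],"\u03c4":[-35.0069,-7.4611,-0.0198,0.1423]}
{"k":16,"ang":[1.5437,-1.6044,1.1721,-0.237],"w":[3.5541,-0.7669,0.2359,-2.2425],"ee":[-0.0782,0.2089,0.9396],"\u03c4":[-35.7435,-8.4595,0.6695,-0.037]}
{"k":17,"ang":[1.6114,-1.6183,1.1755,-0.2779],"w":[3.2159,-0.6133,0.1048,-1.8823],"ee":[-0.0976,0.2447,0.9158],"\u03c4":[-36.0333,-9.2892,1.2692,-0.2051]}
{"k":18,"ang":[1.6725,-1.6294,1.1767,-0.312],"w":[2.8929,-0.4918,0.0096,-1.5545],"ee":[-0.1156,0.2777,0.8937],"\u03c4":[-35.9666,-9.9477,1.7692,-0.356]}
{"k":19,"ang":[1.7274,-1.6383,1.1763,-0.3399],"w":[2.5889,-0.3988,-0.0537,-1.2597],"ee":[-0.1321,0.308,0.8734],"\u03c4":[-35.6191,-10.4399,2.1625,-0.4856]}
{"k":20,"ang":[1.7763,-1.6456,1.1749,-0.3623],"w":[2.306,-0.3288,-0.0925,-1.0055],"ee":[-0.1472,0.3354,0.8546],"\u03c4":[-35.056,-10.7727,2.4519,-0.5886]}
{"k":21,"ang":[1.8198,-1.6517,1.1729,-0.3801],"w":[2.0449,-0.2772,-0.1125,-0.7926],"ee":[-0.1608,0.3599,0.8375],"\u03c4":[-13.6304,-41.6105,19.3112,-10.0159]}
{"k":22,"ang":[1.8711,-1.674,1.1871,-0.3676],"w":[3.0793,-1.9252,1.4949,1.9282],"ee":[-0.1744,0.378,0.8171],"\u03c4":[-12.9169,-36.6972,16.0778,-10.0159]}
{"k":23,"ang":[1.9408,-1.7223,1.2252,-0.3256],"w":[3.8855,-2.8792,2.2762,2.1963],"ee":[-0.1897,0.3857,0.7881],"\u03c4":[-13.0488,-31.7943,13.0355,-10.0159]}
{"k":24,"ang":[2.0246,-1.7831,1.2711,-0.3012],"w":[4.5002,-3.1871,2.2926,0.2045],"ee":[-0.207,0.3831,0.7505],"\u03c4":[-13.6926,-26.622,10.0557,-7.8627]}
{"k":25,"ang":[2.1199,-1.8487,1.3157,-0.3147],"w":[5.0367,-3.3689,2.1476,-1.573],"ee":[-0.226,0.3711,0.7057],"\u03c4":[-14.1036,-22.1392,7.4355,-5.7418]}
{"k":26,"ang":[2.2253,-1.9173,1.3564,-0.3598],"w":[5.5025,-3.4789,1.905,-2.9681],"ee":[-0.2457,0.3518,0.6559],"\u03c4":[-14.2007,-18.4142,5.202,-3.9389]}
{"k":27,"ang":[2.3394,-1.9873,1.3913,-0.4305],"w":[5.9005,-3.5008,1.5617,-4.1504],"ee":[-0.2655,0.327,0.603],"\u03c4":[-13.9932,-15.3679,3.3436,-2.3532]}
{"k":28,"ang":[2.4608,-2.0568,1.4185,-0.5234],"w":[6.2326,-3.4313,1.1392,-5.195],"ee":[-0.2848,0.2984,0.5485],"\u03c4":[-13.5257,-12.9613,1.8626,-0.9426]}
{"k":29,"ang":[2.5883,-2.1241,1.4367,-0.636],"w":[6.4965,-3.2766,0.6721,-6.1151],"ee":[-0.3033,0.2672,0.4936],"\u03c4":[-12.8622,-11.1722,0.7597,0.3036]}
{"k":30,"ang":[2.7203,-2.1875,1.4455,-0.7656],"w":[6.6873,-3.0496,0.1994,-6.8867],"ee":[-0.3208,0.2346,0.439],"\u03c4":[-12.0392,-9.9788,0.024,1.3819]}
{"k":31,"ang":[2.8554,-2.2459,1.4451,-0.9089],"w":[6.8019,-2.7675,-0.2418,-7.4728],"ee":[-0.3371,0.2015,0.3856]}


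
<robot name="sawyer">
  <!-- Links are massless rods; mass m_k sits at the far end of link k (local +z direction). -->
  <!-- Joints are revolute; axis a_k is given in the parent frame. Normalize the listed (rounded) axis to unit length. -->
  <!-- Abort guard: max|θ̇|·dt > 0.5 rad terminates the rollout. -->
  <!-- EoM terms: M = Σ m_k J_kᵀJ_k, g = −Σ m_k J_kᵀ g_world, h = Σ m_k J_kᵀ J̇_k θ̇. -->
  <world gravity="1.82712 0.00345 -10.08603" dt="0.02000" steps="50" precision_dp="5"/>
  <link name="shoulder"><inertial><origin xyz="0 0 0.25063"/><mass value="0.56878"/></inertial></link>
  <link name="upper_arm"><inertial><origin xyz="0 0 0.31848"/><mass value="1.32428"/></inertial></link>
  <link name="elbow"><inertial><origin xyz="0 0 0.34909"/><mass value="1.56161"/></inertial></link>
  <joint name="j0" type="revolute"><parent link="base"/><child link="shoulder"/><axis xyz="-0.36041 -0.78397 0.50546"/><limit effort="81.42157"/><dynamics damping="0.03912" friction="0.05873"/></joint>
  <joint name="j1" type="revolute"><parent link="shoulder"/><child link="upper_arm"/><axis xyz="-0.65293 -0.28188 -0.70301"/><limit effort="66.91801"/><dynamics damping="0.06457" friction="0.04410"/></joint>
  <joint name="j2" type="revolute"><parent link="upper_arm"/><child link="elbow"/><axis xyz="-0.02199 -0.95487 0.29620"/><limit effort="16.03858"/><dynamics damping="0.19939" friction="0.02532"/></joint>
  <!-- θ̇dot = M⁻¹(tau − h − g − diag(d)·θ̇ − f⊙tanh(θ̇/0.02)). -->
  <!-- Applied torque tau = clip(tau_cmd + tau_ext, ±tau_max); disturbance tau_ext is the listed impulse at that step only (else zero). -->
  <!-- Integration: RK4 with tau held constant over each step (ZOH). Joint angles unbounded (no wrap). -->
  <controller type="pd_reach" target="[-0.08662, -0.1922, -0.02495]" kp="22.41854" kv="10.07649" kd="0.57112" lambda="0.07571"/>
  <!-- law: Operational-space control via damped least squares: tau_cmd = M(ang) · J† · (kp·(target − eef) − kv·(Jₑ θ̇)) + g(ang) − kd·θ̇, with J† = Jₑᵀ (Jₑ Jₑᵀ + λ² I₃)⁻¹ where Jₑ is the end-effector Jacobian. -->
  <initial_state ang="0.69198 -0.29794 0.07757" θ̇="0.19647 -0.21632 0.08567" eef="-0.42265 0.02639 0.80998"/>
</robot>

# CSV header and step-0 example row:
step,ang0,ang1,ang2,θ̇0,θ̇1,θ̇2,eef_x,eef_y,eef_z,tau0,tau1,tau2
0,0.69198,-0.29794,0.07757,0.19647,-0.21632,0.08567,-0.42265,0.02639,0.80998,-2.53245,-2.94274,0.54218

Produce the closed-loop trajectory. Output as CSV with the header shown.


step,ang0,ang1,ang2,θ̇0,θ̇1,θ̇2,eef_x,eef_y,eef_z,tau0,tau1,tau2
1,0.69952,-0.30741,0.07834,0.55888,-0.73337,-0.00412,-0.42417,0.02431,0.80896,-2.69346,-2.30591,0.24867
2,0.71340,-0.32578,0.07802,0.83372,-1.11052,-0.02669,-0.42609,0.02067,0.80747,-2.72738,-1.82852,-0.02498
3,0.73249,-0.35110,0.07741,1.08313,-1.43152,-0.03401,-0.42846,0.01592,0.80548,-2.70563,-1.44787,-0.25177
4,0.75656,-0.38263,0.07671,1.33093,-1.73254,-0.03368,-0.43124,0.01042,0.80293,-2.70102,-1.14366,-0.43722
5,0.78560,-0.42008,0.07619,1.58196,-2.02535,-0.01507,-0.43442,0.00446,0.79975,-2.79606,-0.92475,-0.59497
6,0.81962,-0.46326,0.07636,1.82904,-2.30438,0.03556,-0.43797,-0.00173,0.79589,-3.06534,-0.81731,-0.73072
7,0.85829,-0.51156,0.07807,2.04368,-2.53453,0.14059,-0.44187,-0.00791,0.79128,-3.55338,-0.86387,-0.85724
8,0.90063,-0.56359,0.08247,2.19295,-2.67070,0.30322,-0.44615,-0.01392,0.78590,-4.22141,-1.08373,-0.97121
9,0.94519,-0.61725,0.09049,2.26309,-2.69252,0.49767,-0.45079,-0.01965,0.77980,-4.94788,-1.43957,-1.05059
10,0.99055,-0.67048,0.10241,2.27220,-2.62687,0.69007,-0.45577,-0.02507,0.77308,-5.60255,-1.84809,-1.07844
11,1.03586,-0.72210,0.11799,2.25900,-2.53230,0.86287,-0.46098,-0.03019,0.76584,-6.11438,-2.22526,-1.05641
12,1.08100,-0.77200,0.13686,2.25535,-2.45603,1.02004,-0.46629,-0.03511,0.75817,-6.47822,-2.52747,-1.00025
13,1.12630,-0.82073,0.15883,2.27447,-2.41505,1.17412,-0.47154,-0.03990,0.75008,-6.72187,-2.75194,-0.92646
14,1.17222,-0.86897,0.18394,2.31671,-2.40567,1.33552,-0.47658,-0.04461,0.74155,-6.87929,-2.91455,-0.84544
15,1.21917,-0.91724,0.21241,2.37739,-2.41653,1.50974,-0.48129,-0.04927,0.73254,-6.98151,-3.03317,-0.76194
16,1.26746,-0.96581,0.24450,2.45057,-2.43504,1.69800,-0.48555,-0.05392,0.72300,-7.05653,-3.12147,-0.67760
17,1.31729,-1.01471,0.28047,2.53007,-2.44948,1.89802,-0.48927,-0.05853,0.71287,-7.13054,-3.18805,-0.59297
18,1.36870,-1.06375,0.32052,2.60979,-2.44980,2.10475,-0.49237,-0.06311,0.70210,-7.22768,-3.23706,-0.50879
19,1.42165,-1.11258,0.36470,2.68394,-2.42825,2.31105,-0.49477,-0.06761,0.69063,-7.36793,-3.26914,-0.42675
20,1.47597,-1.16069,0.41293,2.74745,-2.38007,2.50871,-0.49643,-0.07201,0.67843,-7.56403,-3.28256,-0.34981
21,1.53140,-1.20754,0.46493,2.79644,-2.30380,2.68967,-0.49730,-0.07628,0.66548,-7.81912,-3.27449,-0.28204
22,1.58763,-1.25258,0.52032,2.82848,-2.20113,2.84719,-0.49737,-0.08040,0.65181,-8.12627,-3.24229,-0.22810
23,1.64432,-1.29533,0.57858,2.84267,-2.07617,2.97667,-0.49665,-0.08435,0.63743,-8.47046,-3.18457,-0.19244
24,1.70111,-1.33539,0.63911,2.83947,-1.93445,3.07598,-0.49514,-0.08813,0.62242,-8.83216,-3.10175,-0.17863
25,1.75768,-1.37251,0.70132,2.82036,-1.78190,3.14524,-0.49289,-0.09174,0.60684,-9.19117,-2.99605,-0.18878
26,1.81372,-1.40652,0.76463,2.78743,-1.62407,3.18634,-0.48994,-0.09520,0.59080,-9.52972,-2.87109,-0.22338
27,1.86898,-1.43736,0.82850,2.74304,-1.46560,3.20232,-0.48633,-0.09852,0.57438,-9.83419,-2.73129,-0.28140
28,1.92327,-1.46507,0.89247,2.68958,-1.31006,3.19673,-0.48212,-0.10172,0.55770,-10.09559,-2.58128,-0.36061
29,1.97643,-1.48972,0.95615,2.62924,-1.16000,3.17323,-0.47737,-0.10482,0.54084,-10.30923,-2.42538,-0.45795
30,2.02833,-1.51144,1.01921,2.56395,-1.01703,3.13530,-0.47212,-0.10784,0.52392,-10.47390,-2.26741,-0.56996
31,2.07890,-1.53039,1.08139,2.49535,-0.88206,3.08604,-0.46644,-0.11079,0.50702,-10.59093,-2.11043,-0.69309
32,2.12808,-1.54673,1.14251,2.42478,-0.75548,3.02810,-0.46036,-0.11369,0.49021,-10.66334,-1.95681,-0.82393
33,2.17584,-1.56062,1.20240,2.35332,-0.63727,2.96372,-0.45394,-0.11653,0.47357,-10.69510,-1.80826,-0.95940
34,2.22217,-1.57224,1.26095,2.28181,-0.52722,2.89472,-0.44723,-0.11933,0.45715,-10.69067,-1.66591,-1.09680
35,2.26709,-1.58174,1.31810,2.21092,-0.42494,2.82258,-0.44027,-0.12208,0.44101,-10.65453,-1.53046,-1.23387
36,2.31060,-1.58926,1.37378,2.14115,-0.32996,2.74846,-0.43311,-0.12479,0.42519,-10.59105,-1.40225,-1.36878
37,2.35273,-1.59496,1.42797,2.07285,-0.24179,2.67329,-0.42577,-0.12744,0.40972,-10.50427,-1.28135,-1.50009
38,2.39352,-1.59896,1.48066,2.00631,-0.15996,2.59778,-0.41831,-0.13004,0.39464,-10.39785,-1.16767,-1.62671
39,2.43300,-1.60139,1.53184,1.94171,-0.08397,2.52250,-0.41076,-0.13258,0.37995,-10.27506,-1.06097,-1.74787
40,2.47121,-1.60235,1.58152,1.87927,-0.01360,2.44785,-0.40314,-0.13506,0.36568,-10.13881,-0.96016,-1.86304
41,2.50821,-1.60199,1.62972,1.82036,0.04806,2.37359,-0.39550,-0.13745,0.35183,-9.99210,-0.85052,-1.97181
42,2.54405,-1.60045,1.67644,1.76372,0.10453,2.30044,-0.38786,-0.13972,0.33840,-9.83682,-0.74465,-2.07455
43,2.57878,-1.59782,1.72172,1.70893,0.15736,2.22875,-0.38025,-0.14188,0.32541,-9.67467,-0.64715,-2.17125
44,2.61244,-1.59418,1.76557,1.65606,0.20670,2.15862,-0.37270,-0.14393,0.31285,-9.50725,-0.55716,-2.26189
45,2.64506,-1.58958,1.80804,1.60518,0.25266,2.09010,-0.36523,-0.14587,0.30071,-9.33592,-0.47386,-2.34656
46,2.67669,-1.58409,1.84916,1.55631,0.29539,2.02324,-0.35785,-0.14771,0.28899,-9.16184,-0.39657,-2.42546
47,2.70736,-1.57779,1.88896,1.50945,0.33500,1.95805,-0.35060,-0.14945,0.27768,-8.98600,-0.32468,-2.49883
48,2.73711,-1.57072,1.92747,1.46459,0.37161,1.89453,-0.34348,-0.15108,0.26678,-8.80924,-0.25765,-2.56697
49,2.76598,-1.56294,1.96473,1.42170,0.40531,1.83267,-0.33650,-0.15262,0.25627,-8.63225,-0.19501,-2.63019
50,2.79402,-1.55453,2.00077,1.38075,0.43620,1.77244,-0.32969,-0.15406,0.24615,,,


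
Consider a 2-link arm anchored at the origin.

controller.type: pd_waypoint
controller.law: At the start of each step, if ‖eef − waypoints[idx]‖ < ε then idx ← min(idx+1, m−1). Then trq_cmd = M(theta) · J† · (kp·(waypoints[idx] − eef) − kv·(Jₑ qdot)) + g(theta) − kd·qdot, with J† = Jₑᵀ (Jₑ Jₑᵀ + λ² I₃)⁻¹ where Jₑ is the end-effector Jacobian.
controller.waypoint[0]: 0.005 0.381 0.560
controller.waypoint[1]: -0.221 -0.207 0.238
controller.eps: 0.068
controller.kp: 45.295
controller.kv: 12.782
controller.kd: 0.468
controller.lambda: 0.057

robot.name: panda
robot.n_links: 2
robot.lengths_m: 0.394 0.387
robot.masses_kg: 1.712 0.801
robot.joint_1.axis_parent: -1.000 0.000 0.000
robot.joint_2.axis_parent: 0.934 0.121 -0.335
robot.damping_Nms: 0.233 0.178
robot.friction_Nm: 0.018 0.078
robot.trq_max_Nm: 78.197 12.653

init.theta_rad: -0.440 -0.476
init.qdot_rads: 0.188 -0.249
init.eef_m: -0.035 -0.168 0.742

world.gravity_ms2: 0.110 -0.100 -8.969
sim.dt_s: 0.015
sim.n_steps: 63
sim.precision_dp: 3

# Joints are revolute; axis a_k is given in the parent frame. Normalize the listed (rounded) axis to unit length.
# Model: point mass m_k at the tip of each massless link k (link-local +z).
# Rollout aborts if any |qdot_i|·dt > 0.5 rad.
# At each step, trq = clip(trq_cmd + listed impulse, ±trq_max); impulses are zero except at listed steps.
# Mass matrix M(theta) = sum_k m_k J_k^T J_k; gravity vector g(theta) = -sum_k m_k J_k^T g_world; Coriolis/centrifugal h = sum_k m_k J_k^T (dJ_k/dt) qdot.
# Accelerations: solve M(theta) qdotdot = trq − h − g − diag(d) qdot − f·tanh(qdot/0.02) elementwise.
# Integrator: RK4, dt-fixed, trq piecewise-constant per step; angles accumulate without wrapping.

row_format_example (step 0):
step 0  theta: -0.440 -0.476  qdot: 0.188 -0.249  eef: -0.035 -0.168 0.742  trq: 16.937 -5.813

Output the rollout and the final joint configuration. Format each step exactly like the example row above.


step 1  theta: -0.437 -0.484  qdot: 0.279 -0.870  eef: -0.036 -0.163 0.742  trq: 14.191 -4.374
step 2  theta: -0.432 -0.500  qdot: 0.385 -1.254  eef: -0.037 -0.153 0.743  trq: 11.974 -3.270
step 3  theta: -0.425 -0.521  qdot: 0.495 -1.475  eef: -0.039 -0.141 0.743  trq: 10.160 -2.407
step 4  theta: -0.417 -0.544  qdot: 0.604 -1.585  eef: -0.042 -0.127 0.744  trq: 8.651 -1.720
step 5  theta: -0.407 -0.568  qdot: 0.707 -1.619  eef: -0.044 -0.111 0.744  trq: 7.375 -1.162
step 6  theta: -0.396 -0.592  qdot: 0.802 -1.601  eef: -0.047 -0.095 0.743  trq: 6.275 -0.701
step 7  theta: -0.383 -0.616  qdot: 0.887 -1.550  eef: -0.049 -0.077 0.743  trq: 5.313 -0.314
step 8  theta: -0.369 -0.638  qdot: 0.963 -1.477  eef: -0.052 -0.059 0.742  trq: 4.459 0.016
step 9  theta: -0.354 -0.660  qdot: 1.028 -1.391  eef: -0.054 -0.041 0.741  trq: 3.693 0.301
step 10  theta: -0.338 -0.680  qdot: 1.083 -1.296  eef: -0.056 -0.023 0.739  trq: 2.998 0.548
step 11  theta: -0.322 -0.699  qdot: 1.129 -1.198  eef: -0.059 -0.004 0.737  trq: 2.364 0.764
step 12  theta: -0.304 -0.716  qdot: 1.165 -1.100  eef: -0.060 0.014 0.735  trq: 1.783 0.955
step 13  theta: -0.287 -0.732  qdot: 1.193 -1.002  eef: -0.062 0.032 0.732  trq: 1.247 1.124
step 14  theta: -0.269 -0.746  qdot: 1.212 -0.908  eef: -0.064 0.049 0.729  trq: 0.753 1.274
step 15  theta: -0.250 -0.759  qdot: 1.224 -0.818  eef: -0.065 0.067 0.726  trq: 0.296 1.406
step 16  theta: -0.232 -0.770  qdot: 1.229 -0.732  eef: -0.067 0.083 0.723  trq: -0.127 1.524
step 17  theta: -0.214 -0.781  qdot: 1.228 -0.651  eef: -0.068 0.100 0.719  trq: -0.517 1.629
step 18  theta: -0.195 -0.790  qdot: 1.221 -0.575  eef: -0.069 0.116 0.715  trq: -0.878 1.722
step 19  theta: -0.177 -0.798  qdot: 1.209 -0.505  eef: -0.070 0.131 0.711  trq: -1.211 1.804
step 20  theta: -0.159 -0.805  qdot: 1.192 -0.439  eef: -0.071 0.146 0.708  trq: -1.518 1.876
step 21  theta: -0.141 -0.811  qdot: 1.172 -0.379  eef: -0.072 0.160 0.704  trq: -1.801 1.940
step 22  theta: -0.124 -0.817  qdot: 1.149 -0.324  eef: -0.072 0.173 0.700  trq: -2.060 1.995
step 23  theta: -0.107 -0.821  qdot: 1.122 -0.273  eef: -0.073 0.186 0.695  trq: -2.297 2.044
step 24  theta: -0.090 -0.825  qdot: 1.093 -0.227  eef: -0.073 0.199 0.691  trq: -2.514 2.086
step 25  theta: -0.074 -0.828  qdot: 1.063 -0.185  eef: -0.074 0.211 0.687  trq: -2.712 2.122
step 26  theta: -0.058 -0.830  qdot: 1.031 -0.147  eef: -0.074 0.222 0.683  trq: -2.892 2.153
step 27  theta: -0.043 -0.832  qdot: 0.997 -0.113  eef: -0.074 0.233 0.679  trq: -3.056 2.179
step 28  theta: -0.029 -0.834  qdot: 0.963 -0.082  eef: -0.074 0.243 0.676  trq: -3.204 2.201
step 29  theta: -0.014 -0.835  qdot: 0.928 -0.055  eef: -0.075 0.253 0.672  trq: -3.337 2.219
step 30  theta: -0.001 -0.835  qdot: 0.893 -0.031  eef: -0.075 0.263 0.668  trq: -3.458 2.234
step 31  theta: 0.012 -0.836  qdot: 0.857 -0.013  eef: -0.075 0.271 0.665  trq: -3.566 2.251
step 32  theta: 0.025 -0.836  qdot: 0.820 -0.003  eef: -0.075 0.280 0.661  trq: -3.663 2.273
step 33  theta: 0.037 -0.836  qdot: 0.782 0.001  eef: -0.075 0.288 0.658  trq: -3.750 2.295
step 34  theta: 0.048 -0.836  qdot: 0.745 0.005  eef: -0.075 0.295 0.654  trq: -3.828 2.316
step 35  theta: 0.059 -0.836  qdot: 0.709 0.008  eef: -0.075 0.302 0.651  trq: -3.897 2.333
step 36  theta: 0.070 -0.836  qdot: 0.674 0.011  eef: -0.075 0.309 0.648  trq: -3.958 2.347
step 37  theta: 0.080 -0.835  qdot: 0.641 0.014  eef: -0.075 0.315 0.645  trq: -4.013 2.359
step 38  theta: 0.089 -0.835  qdot: 0.608 0.017  eef: -0.075 0.321 0.642  trq: -4.061 2.368
step 39  theta: 0.098 -0.835  qdot: 0.577 0.020  eef: -0.075 0.327 0.639  trq: -4.103 2.374
step 40  theta: 0.106 -0.835  qdot: 0.547 0.023  eef: -0.075 0.332 0.636  trq: -4.139 2.379
step 41  theta: 0.114 -0.834  qdot: 0.519 0.026  eef: -0.074 0.337 0.634  trq: -4.171 2.381
step 42  theta: 0.122 -0.834  qdot: 0.491 0.029  eef: -0.074 0.342 0.631  trq: -4.199 2.382
step 43  theta: 0.129 -0.833  qdot: 0.465 0.033  eef: -0.074 0.346 0.629  trq: -4.223 2.382
step 44  theta: 0.136 -0.833  qdot: 0.440 0.036  eef: -0.074 0.350 0.627  trq: -4.243 2.380
step 45  theta: 0.142 -0.832  qdot: 0.417 0.039  eef: -0.074 0.354 0.625  trq: -4.261 2.377
step 46  theta: 0.148 -0.832  qdot: 0.394 0.042  eef: -0.074 0.358 0.623  trq: -4.276 2.373
step 47  theta: 0.154 -0.831  qdot: 0.373 0.045  eef: -0.074 0.362 0.621  trq: -4.288 2.369
step 48  theta: 0.159 -0.830  qdot: 0.352 0.047  eef: -0.074 0.365 0.619  trq: -4.298 2.363
step 49  theta: 0.165 -0.830  qdot: 0.333 0.050  eef: -0.074 0.368 0.617  trq: -4.307 2.358
step 50  theta: 0.169 -0.829  qdot: 0.314 0.052  eef: -0.074 0.371 0.616  trq: -4.314 2.352
step 51  theta: 0.174 -0.828  qdot: 0.297 0.054  eef: -0.074 0.373 0.614  trq: -4.320 2.346
step 52  theta: 0.178 -0.827  qdot: 0.281 0.056  eef: -0.074 0.376 0.613  trq: -4.324 2.340
step 53  theta: 0.182 -0.826  qdot: 0.265 0.058  eef: -0.074 0.378 0.612  trq: -4.328 2.334
step 54  theta: 0.186 -0.826  qdot: 0.250 0.059  eef: -0.073 0.380 0.611  trq: -4.330 2.328
step 55  theta: 0.190 -0.825  qdot: 0.236 0.060  eef: -0.073 0.382 0.609  trq: -4.332 2.322
step 56  theta: 0.193 -0.824  qdot: 0.223 0.061  eef: -0.073 0.384 0.608  trq: -4.333 2.316
step 57  theta: 0.197 -0.823  qdot: 0.210 0.062  eef: -0.073 0.386 0.607  trq: -4.334 2.310
step 58  theta: 0.200 -0.822  qdot: 0.198 0.063  eef: -0.073 0.388 0.606  trq: -4.335 2.305
step 59  theta: 0.203 -0.821  qdot: 0.187 0.063  eef: -0.073 0.389 0.606  trq: -4.335 2.299
step 60  theta: 0.205 -0.820  qdot: 0.177 0.064  eef: -0.073 0.391 0.605  trq: -4.335 2.294
step 61  theta: 0.208 -0.819  qdot: 0.167 0.064  eef: -0.073 0.392 0.604  trq: -4.334 2.289
step 62  theta: 0.210 -0.818  qdot: 0.157 0.064  eef: -0.073 0.394 0.603  trq: -4.334 2.284
step 63  theta: 0.213 -0.817  qdot: 0.149 0.064  eef: -0.072 0.395 0.603
final theta (rad): 0.213 -0.817


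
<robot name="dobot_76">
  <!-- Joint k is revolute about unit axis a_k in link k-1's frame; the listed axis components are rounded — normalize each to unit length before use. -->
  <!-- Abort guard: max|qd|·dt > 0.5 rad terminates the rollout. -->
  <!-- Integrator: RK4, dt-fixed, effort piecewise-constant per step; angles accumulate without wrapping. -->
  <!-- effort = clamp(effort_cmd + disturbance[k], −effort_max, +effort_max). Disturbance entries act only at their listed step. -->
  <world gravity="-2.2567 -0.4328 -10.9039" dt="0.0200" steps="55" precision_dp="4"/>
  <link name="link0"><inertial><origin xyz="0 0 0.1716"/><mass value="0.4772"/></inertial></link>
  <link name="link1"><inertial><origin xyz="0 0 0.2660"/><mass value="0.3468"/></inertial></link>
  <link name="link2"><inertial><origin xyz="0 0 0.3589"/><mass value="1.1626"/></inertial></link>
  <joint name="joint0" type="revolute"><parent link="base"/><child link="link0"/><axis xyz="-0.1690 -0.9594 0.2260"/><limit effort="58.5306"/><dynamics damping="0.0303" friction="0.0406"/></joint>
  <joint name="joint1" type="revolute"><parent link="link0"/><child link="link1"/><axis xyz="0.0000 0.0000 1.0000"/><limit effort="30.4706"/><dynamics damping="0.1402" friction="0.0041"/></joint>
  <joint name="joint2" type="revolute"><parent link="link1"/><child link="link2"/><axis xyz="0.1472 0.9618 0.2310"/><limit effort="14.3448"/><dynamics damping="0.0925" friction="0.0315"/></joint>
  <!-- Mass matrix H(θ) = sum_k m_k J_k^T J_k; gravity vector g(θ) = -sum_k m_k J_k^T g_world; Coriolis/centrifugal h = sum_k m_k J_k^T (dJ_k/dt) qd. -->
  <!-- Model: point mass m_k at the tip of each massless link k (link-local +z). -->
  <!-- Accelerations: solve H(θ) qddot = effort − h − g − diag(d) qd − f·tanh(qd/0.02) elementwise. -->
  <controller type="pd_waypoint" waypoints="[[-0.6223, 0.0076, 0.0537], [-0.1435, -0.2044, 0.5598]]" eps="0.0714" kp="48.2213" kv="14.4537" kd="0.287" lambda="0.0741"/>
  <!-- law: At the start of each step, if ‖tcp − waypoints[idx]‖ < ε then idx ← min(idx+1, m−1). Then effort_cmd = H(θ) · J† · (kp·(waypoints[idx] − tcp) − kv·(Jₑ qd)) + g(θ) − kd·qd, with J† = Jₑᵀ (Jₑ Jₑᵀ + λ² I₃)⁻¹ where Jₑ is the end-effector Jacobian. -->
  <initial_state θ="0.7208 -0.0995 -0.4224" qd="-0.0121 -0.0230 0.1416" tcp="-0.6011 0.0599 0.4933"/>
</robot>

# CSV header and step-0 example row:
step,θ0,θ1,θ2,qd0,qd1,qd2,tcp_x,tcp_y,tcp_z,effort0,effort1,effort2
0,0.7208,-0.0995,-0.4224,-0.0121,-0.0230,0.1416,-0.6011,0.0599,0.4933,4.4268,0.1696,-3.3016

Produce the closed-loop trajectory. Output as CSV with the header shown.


step,θ0,θ1,θ2,qd0,qd1,qd2,tcp_x,tcp_y,tcp_z,effort0,effort1,effort2
1,0.7185,-0.0939,-0.4346,-0.1948,0.5396,-1.3170,-0.6019,0.0597,0.4908,-0.3339,-0.0515,-0.7429
2,0.7150,-0.0829,-0.4671,-0.1472,0.5548,-1.9143,-0.6051,0.0596,0.4826,-3.7220,-0.0415,0.9139
3,0.7130,-0.0722,-0.5081,-0.0528,0.5096,-2.1804,-0.6098,0.0597,0.4706,-6.1757,-0.0093,2.0633
4,0.7129,-0.0623,-0.5529,0.0404,0.4802,-2.2918,-0.6153,0.0597,0.4561,-7.9599,0.0097,2.8852
5,0.7145,-0.0529,-0.5990,0.1213,0.4644,-2.3179,-0.6210,0.0596,0.4398,-9.2573,0.0153,3.4804
6,0.7176,-0.0437,-0.6450,0.1955,0.4493,-2.2780,-0.6266,0.0593,0.4225,-10.2145,0.0122,3.9099
7,0.7222,-0.0349,-0.6897,0.2599,0.4345,-2.2002,-0.6320,0.0588,0.4045,-10.9233,0.0023,4.2196
8,0.7279,-0.0263,-0.7327,0.3140,0.4193,-2.1009,-0.6369,0.0580,0.3862,-11.4474,-0.0117,4.4403
9,0.7346,-0.0181,-0.7737,0.3579,0.4033,-1.9903,-0.6412,0.0570,0.3679,-11.8316,-0.0277,4.5932
10,0.7421,-0.0102,-0.8123,0.3923,0.3866,-1.8748,-0.6451,0.0558,0.3498,-12.1082,-0.0438,4.6935
11,0.7502,-0.0027,-0.8487,0.4178,0.3693,-1.7589,-0.6484,0.0544,0.3321,-12.3012,-0.0589,4.7526
12,0.7588,0.0046,-0.8827,0.4354,0.3520,-1.6452,-0.6511,0.0529,0.3149,-12.4283,-0.0721,4.7792
13,0.7676,0.0114,-0.9145,0.4460,0.3347,-1.5356,-0.6534,0.0513,0.2983,-12.5032,-0.0831,4.7801
14,0.7765,0.0180,-0.9442,0.4503,0.3177,-1.4312,-0.6552,0.0496,0.2823,-12.5368,-0.0917,4.7609
15,0.7855,0.0241,-0.9718,0.4494,0.3013,-1.3326,-0.6566,0.0479,0.2670,-12.5376,-0.0978,4.7258
16,0.7945,0.0300,-0.9976,0.4438,0.2855,-1.2402,-0.6576,0.0461,0.2525,-12.5124,-0.1016,4.6787
17,0.8032,0.0356,-1.0215,0.4345,0.2704,-1.1540,-0.6583,0.0444,0.2388,-12.4670,-0.1033,4.6224
18,0.8118,0.0409,-1.0438,0.4221,0.2561,-1.0739,-0.6586,0.0426,0.2258,-12.4060,-0.1030,4.5594
19,0.8201,0.0458,-1.0646,0.4073,0.2426,-0.9997,-0.6588,0.0409,0.2135,-12.3331,-0.1011,4.4918
20,0.8281,0.0506,-1.0839,0.3906,0.2299,-0.9310,-0.6587,0.0392,0.2020,-12.2515,-0.0978,4.4212
21,0.8357,0.0551,-1.1019,0.3725,0.2180,-0.8675,-0.6584,0.0375,0.1912,-12.1637,-0.0932,4.3490
22,0.8430,0.0593,-1.1187,0.3534,0.2068,-0.8089,-0.6579,0.0359,0.1811,-12.0719,-0.0877,4.2762
23,0.8498,0.0633,-1.1344,0.3338,0.1962,-0.7549,-0.6574,0.0344,0.1717,-11.9779,-0.0815,4.2038
24,0.8563,0.0672,-1.1490,0.3139,0.1864,-0.7050,-0.6567,0.0329,0.1628,-11.8830,-0.0746,4.1324
25,0.8624,0.0708,-1.1626,0.2941,0.1771,-0.6589,-0.6559,0.0315,0.1546,-11.7884,-0.0673,4.0626
26,0.8681,0.0743,-1.1754,0.2744,0.1684,-0.6164,-0.6550,0.0301,0.1470,-11.6951,-0.0597,3.9949
27,0.8734,0.0776,-1.1873,0.2553,0.1602,-0.5770,-0.6541,0.0288,0.1399,-11.6036,-0.0520,3.9294
28,0.8783,0.0807,-1.1985,0.2366,0.1525,-0.5406,-0.6532,0.0276,0.1333,-11.5147,-0.0441,3.8665
29,0.8828,0.0837,-1.2090,0.2187,0.1453,-0.5069,-0.6522,0.0264,0.1272,-11.4287,-0.0363,3.8062
30,0.8870,0.0865,-1.2189,0.2015,0.1384,-0.4757,-0.6513,0.0253,0.1216,-11.3460,-0.0285,3.7487
31,0.8909,0.0892,-1.2281,0.1851,0.1320,-0.4467,-0.6503,0.0243,0.1163,-35.8183,3.6811,8.9844
32,0.8800,0.1042,-1.2510,-1.2631,1.3412,-1.8205,-0.6454,0.0215,0.1163,-28.0753,2.5223,7.5106
33,0.8455,0.1379,-1.2946,-2.1876,2.0024,-2.5071,-0.6342,0.0161,0.1250,-22.1527,1.9274,6.2535
34,0.7960,0.1813,-1.3473,-2.7576,2.3266,-2.7429,-0.6191,0.0091,0.1399,-17.6519,1.5740,5.2465
35,0.7375,0.2292,-1.4019,-3.0902,2.4555,-2.7021,-0.6015,0.0013,0.1590,-14.2439,1.3197,4.4752
36,0.6741,0.2785,-1.4539,-3.2623,2.4703,-2.5004,-0.5822,-0.0071,0.1808,-11.6615,1.1082,3.9032
37,0.6082,0.3273,-1.5010,-3.3238,2.4155,-2.2119,-0.5620,-0.0157,0.2041,-9.6956,0.9200,3.4901
38,0.5420,0.3746,-1.5419,-3.3076,2.3163,-1.8847,-0.5413,-0.0246,0.2281,-8.1867,0.7488,3.1999
39,0.4766,0.4197,-1.5761,-3.2363,2.1883,-1.5495,-0.5204,-0.0334,0.2521,-7.0163,0.5925,3.0031
40,0.4130,0.4620,-1.6038,-3.1259,2.0427,-1.2263,-0.4995,-0.0422,0.2757,-6.0971,0.4495,2.8771
41,0.3519,0.5012,-1.6252,-2.9881,1.8880,-0.9271,-0.4788,-0.0509,0.2985,-5.3659,0.3185,2.8046
42,0.2938,0.5374,-1.6409,-2.8318,1.7310,-0.6589,-0.4584,-0.0594,0.3202,-4.7768,0.1977,2.7723
43,0.2389,0.5704,-1.6516,-2.6639,1.5769,-0.4247,-0.4386,-0.0677,0.3407,-4.2972,0.0861,2.7705
44,0.1874,0.6005,-1.6580,-2.4901,1.4298,-0.2251,-0.4193,-0.0757,0.3600,-3.9032,-0.0175,2.7912
45,0.1394,0.6276,-1.6607,-2.3146,1.2922,-0.0586,-0.4007,-0.0835,0.3779,-3.5777,-0.1135,2.8285
46,0.0949,0.6522,-1.6605,-2.1439,1.1672,0.0683,-0.3828,-0.0910,0.3945,-3.3071,-0.2025,2.8917
47,0.0537,0.6743,-1.6581,-1.9784,1.0540,0.1663,-0.3656,-0.0981,0.4097,-3.0814,-0.2845,2.9655
48,0.0158,0.6944,-1.6539,-1.8181,0.9517,0.2440,-0.3492,-0.1049,0.4236,-2.8937,-0.3592,3.0392
49,-0.0190,0.7124,-1.6483,-1.6647,0.8601,0.3036,-0.3336,-0.1114,0.4362,-2.7383,-0.4264,3.1123
50,-0.0508,0.7288,-1.6417,-1.5194,0.7785,0.3474,-0.3189,-0.1176,0.4477,-2.6107,-0.4863,3.1842
51,-0.0798,0.7436,-1.6344,-1.3827,0.7060,0.3779,-0.3051,-0.1234,0.4581,-2.5068,-0.5389,3.2543
52,-0.1061,0.7571,-1.6266,-1.2551,0.6418,0.3972,-0.2921,-0.1289,0.4674,-2.4230,-0.5845,3.3222
53,-0.1300,0.7693,-1.6185,-1.1367,0.5849,0.4074,-0.2800,-0.1341,0.4759,-2.3561,-0.6236,3.3874
54,-0.1516,0.7805,-1.6103,-1.0273,0.5343,0.4104,-0.2687,-0.1390,0.4835,-2.3035,-0.6566,3.4495
55,-0.1711,0.7907,-1.6021,-0.9268,0.4894,0.4077,-0.2582,-0.1435,0.4904,,,


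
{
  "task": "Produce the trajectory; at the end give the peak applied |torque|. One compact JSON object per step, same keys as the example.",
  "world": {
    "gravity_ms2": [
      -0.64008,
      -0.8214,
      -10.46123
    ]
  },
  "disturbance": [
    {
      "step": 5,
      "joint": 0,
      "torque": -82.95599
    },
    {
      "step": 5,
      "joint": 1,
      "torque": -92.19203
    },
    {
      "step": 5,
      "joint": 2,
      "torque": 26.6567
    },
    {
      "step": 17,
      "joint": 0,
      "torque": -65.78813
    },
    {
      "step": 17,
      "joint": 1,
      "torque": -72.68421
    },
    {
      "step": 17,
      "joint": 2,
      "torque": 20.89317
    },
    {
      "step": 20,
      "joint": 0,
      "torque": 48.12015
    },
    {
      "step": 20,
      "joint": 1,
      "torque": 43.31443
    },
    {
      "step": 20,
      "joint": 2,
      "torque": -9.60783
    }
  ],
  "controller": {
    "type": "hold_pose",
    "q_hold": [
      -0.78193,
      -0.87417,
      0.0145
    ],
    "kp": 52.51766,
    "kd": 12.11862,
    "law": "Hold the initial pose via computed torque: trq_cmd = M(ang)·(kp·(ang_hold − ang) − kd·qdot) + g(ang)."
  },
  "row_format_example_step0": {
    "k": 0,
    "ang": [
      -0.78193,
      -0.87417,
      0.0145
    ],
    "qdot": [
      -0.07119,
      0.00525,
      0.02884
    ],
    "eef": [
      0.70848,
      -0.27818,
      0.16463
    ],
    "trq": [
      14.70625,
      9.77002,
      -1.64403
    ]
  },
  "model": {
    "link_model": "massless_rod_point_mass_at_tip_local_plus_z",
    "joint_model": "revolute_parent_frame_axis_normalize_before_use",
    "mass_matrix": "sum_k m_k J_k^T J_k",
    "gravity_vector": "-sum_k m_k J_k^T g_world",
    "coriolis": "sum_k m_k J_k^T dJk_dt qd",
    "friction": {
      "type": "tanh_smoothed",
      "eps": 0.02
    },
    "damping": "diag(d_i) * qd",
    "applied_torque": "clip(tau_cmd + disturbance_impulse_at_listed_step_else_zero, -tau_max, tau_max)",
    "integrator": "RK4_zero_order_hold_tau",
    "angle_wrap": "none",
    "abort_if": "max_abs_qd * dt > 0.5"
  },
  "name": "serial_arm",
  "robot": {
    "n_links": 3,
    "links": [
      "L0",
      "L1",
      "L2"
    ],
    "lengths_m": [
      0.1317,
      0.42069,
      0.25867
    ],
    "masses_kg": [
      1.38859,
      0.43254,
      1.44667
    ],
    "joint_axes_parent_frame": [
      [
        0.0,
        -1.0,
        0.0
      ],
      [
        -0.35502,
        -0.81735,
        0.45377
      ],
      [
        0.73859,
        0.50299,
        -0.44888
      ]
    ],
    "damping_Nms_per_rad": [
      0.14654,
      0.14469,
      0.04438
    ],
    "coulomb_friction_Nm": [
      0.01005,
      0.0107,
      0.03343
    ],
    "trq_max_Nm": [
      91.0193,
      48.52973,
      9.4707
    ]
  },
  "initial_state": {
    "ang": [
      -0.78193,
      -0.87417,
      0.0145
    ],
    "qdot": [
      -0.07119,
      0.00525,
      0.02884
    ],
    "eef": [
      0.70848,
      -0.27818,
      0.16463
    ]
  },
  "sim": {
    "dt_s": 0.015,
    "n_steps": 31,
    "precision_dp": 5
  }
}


{"k":1,"ang":[-0.78284,-0.87423,0.01462],"qdot":[-0.05409,-0.00445,0.00596],"eef":[0.70861,-0.27823,0.16394],"trq":[14.61437,9.70907,-1.63196]}
{"k":2,"ang":[-0.78355,-0.87434,0.0146],"qdot":[-0.04287,-0.00451,0.00322],"eef":[0.70872,-0.27826,0.16339],"trq":[14.53073,9.65359,-1.623]}
{"k":3,"ang":[-0.78411,-0.87444,0.01458],"qdot":[-0.03354,-0.00357,0.00287],"eef":[0.7088,-0.27829,0.16295],"trq":[14.45492,9.60367,-1.61527]}
{"k":4,"ang":[-0.78454,-0.87451,0.01456],"qdot":[-0.02554,-0.00264,0.0028],"eef":[0.70887,-0.27831,0.16261],"trq":[14.38651,9.55894,-1.60843]}
{"k":5,"ang":[-0.78485,-0.87457,0.01455],"qdot":[-0.01872,-0.00174,0.00288],"eef":[0.70891,-0.27833,0.16235],"trq":[-68.6309,-48.52973,9.4707]}
{"k":6,"ang":[-0.79513,-0.87424,0.02289],"qdot":[-1.35228,0.04485,1.09923],"eef":[0.70988,-0.27988,0.15454],"trq":[29.86606,20.32111,-3.62015]}
{"k":7,"ang":[-0.81333,-0.87409,0.03656],"qdot":[-1.07431,-0.02457,0.72449],"eef":[0.71138,-0.28254,0.14059],"trq":[27.91941,18.79938,-3.2474]}
{"k":8,"ang":[-0.82766,-0.87478,0.04537],"qdot":[-0.83621,-0.06695,0.45095],"eef":[0.71243,-0.28452,0.12937],"trq":[26.14789,17.453,-2.94099]}
{"k":9,"ang":[-0.83867,-0.87598,0.0506],"qdot":[-0.63233,-0.09239,0.24839],"eef":[0.71315,-0.28597,0.12055],"trq":[24.54455,16.26407,-2.68729]}
{"k":10,"ang":[-0.84685,-0.87747,0.0532],"qdot":[-0.45931,-0.10473,0.10081],"eef":[0.71366,-0.28699,0.11382],"trq":[23.10036,15.21461,-2.47574]}
{"k":11,"ang":[-0.85265,-0.87906,0.05391],"qdot":[-0.31607,-0.10203,0.00631],"eef":[0.71401,-0.28768,0.10888],"trq":[21.80518,14.289,-2.29939]}
{"k":12,"ang":[-0.85655,-0.88041,0.05377],"qdot":[-0.20627,-0.07154,-0.01252],"eef":[0.71424,-0.28812,0.10547],"trq":[20.6484,13.47342,-2.15539]}
{"k":13,"ang":[-0.85897,-0.88123,0.05361],"qdot":[-0.11655,-0.0383,-0.0109],"eef":[0.71439,-0.28837,0.10337],"trq":[19.61933,12.75595,-2.03339]}
{"k":14,"ang":[-0.86015,-0.8816,0.05345],"qdot":[-0.0407,-0.01174,-0.01103],"eef":[0.71447,-0.28847,0.10236],"trq":[18.70753,12.12679,-1.92825]}
{"k":15,"ang":[-0.86029,-0.88162,0.05328],"qdot":[0.02243,0.00953,-0.01188],"eef":[0.7145,-0.28844,0.10227],"trq":[17.90414,11.57802,-1.83812]}
{"k":16,"ang":[-0.85956,-0.88134,0.0531],"qdot":[0.07386,0.02689,-0.01259],"eef":[0.71449,-0.28831,0.10292],"trq":[17.20047,11.10138,-1.76098]}
{"k":17,"ang":[-0.85815,-0.88083,0.0529],"qdot":[0.11518,0.04101,-0.01279],"eef":[0.71443,-0.2881,0.10419],"trq":[-49.20333,-48.52973,9.4707]}
{"k":18,"ang":[-0.8524,-0.90477,0.01816],"qdot":[0.60198,-3.14455,-4.48093],"eef":[0.71357,-0.28952,0.09956],"trq":[28.36375,21.41904,-3.79466]}
{"k":19,"ang":[-0.84542,-0.94425,-0.03724],"qdot":[0.34701,-2.14883,-2.94598],"eef":[0.71174,-0.29222,0.0901],"trq":[26.28363,19.67605,-3.58089]}
{"k":20,"ang":[-0.84131,-0.97109,-0.07331],"qdot":[0.21133,-1.44866,-1.89158],"eef":[0.71007,-0.29435,0.08315],"trq":[72.54494,48.52973,-9.4707]}
{"k":21,"ang":[-0.82977,-0.99551,-0.11169],"qdot":[1.31215,-1.76958,-3.14779],"eef":[0.70815,-0.29514,0.08286],"trq":[13.72277,11.01655,-1.99264]}
{"k":22,"ang":[-0.81248,-1.01703,-0.15026],"qdot":[1.0044,-1.12154,-2.0318],"eef":[0.70604,-0.29487,0.08806],"trq":[13.35203,10.50638,-1.94122]}
{"k":23,"ang":[-0.79915,-1.03028,-0.17465],"qdot":[0.7795,-0.65719,-1.24283],"eef":[0.70442,-0.29455,0.09322],"trq":[13.06641,10.07874,-1.88452]}
{"k":24,"ang":[-0.78876,-1.03753,-0.18894],"qdot":[0.60891,-0.31865,-0.67772],"eef":[0.70324,-0.29419,0.0983],"trq":[12.85373,9.72531,-1.82759]}
{"k":25,"ang":[-0.78065,-1.0404,-0.19597],"qdot":[0.47594,-0.06963,-0.27029],"eef":[0.70245,-0.29376,0.10325],"trq":[12.70136,9.43672,-1.77319]}
{"k":26,"ang":[-0.7743,-1.04007,-0.19783],"qdot":[0.37454,0.10357,0.0025],"eef":[0.70196,-0.29327,0.10802],"trq":[12.59772,9.20696,-1.7213]}
{"k":27,"ang":[-0.76922,-1.03776,-0.19676],"qdot":[0.30499,0.19944,0.12891],"eef":[0.70168,-0.29268,0.1126],"trq":[12.53183,9.02481,-1.66552]}
{"k":28,"ang":[-0.76507,-1.03426,-0.1942],"qdot":[0.24848,0.26548,0.20993],"eef":[0.70156,-0.29198,0.11697],"trq":[12.4954,8.88193,-1.6169]}
{"k":29,"ang":[-0.7617,-1.02993,-0.19063],"qdot":[0.20142,0.31107,0.2632],"eef":[0.70157,-0.29119,0.12111],"trq":[12.48269,8.77247,-1.57601]}
{"k":30,"ang":[-0.75898,-1.02503,-0.18643],"qdot":[0.16213,0.34078,0.29603],"eef":[0.70166,-0.29034,0.12501],"trq":[12.489,8.69136,-1.54224]}
{"k":31,"ang":[-0.7568,-1.01979,-0.18184],"qdot":[0.12927,0.35818,0.31396],"eef":[0.70182,-0.28944,0.12867]}
{"summary": "max |trq| (N\u00b7m): 72.54494"}


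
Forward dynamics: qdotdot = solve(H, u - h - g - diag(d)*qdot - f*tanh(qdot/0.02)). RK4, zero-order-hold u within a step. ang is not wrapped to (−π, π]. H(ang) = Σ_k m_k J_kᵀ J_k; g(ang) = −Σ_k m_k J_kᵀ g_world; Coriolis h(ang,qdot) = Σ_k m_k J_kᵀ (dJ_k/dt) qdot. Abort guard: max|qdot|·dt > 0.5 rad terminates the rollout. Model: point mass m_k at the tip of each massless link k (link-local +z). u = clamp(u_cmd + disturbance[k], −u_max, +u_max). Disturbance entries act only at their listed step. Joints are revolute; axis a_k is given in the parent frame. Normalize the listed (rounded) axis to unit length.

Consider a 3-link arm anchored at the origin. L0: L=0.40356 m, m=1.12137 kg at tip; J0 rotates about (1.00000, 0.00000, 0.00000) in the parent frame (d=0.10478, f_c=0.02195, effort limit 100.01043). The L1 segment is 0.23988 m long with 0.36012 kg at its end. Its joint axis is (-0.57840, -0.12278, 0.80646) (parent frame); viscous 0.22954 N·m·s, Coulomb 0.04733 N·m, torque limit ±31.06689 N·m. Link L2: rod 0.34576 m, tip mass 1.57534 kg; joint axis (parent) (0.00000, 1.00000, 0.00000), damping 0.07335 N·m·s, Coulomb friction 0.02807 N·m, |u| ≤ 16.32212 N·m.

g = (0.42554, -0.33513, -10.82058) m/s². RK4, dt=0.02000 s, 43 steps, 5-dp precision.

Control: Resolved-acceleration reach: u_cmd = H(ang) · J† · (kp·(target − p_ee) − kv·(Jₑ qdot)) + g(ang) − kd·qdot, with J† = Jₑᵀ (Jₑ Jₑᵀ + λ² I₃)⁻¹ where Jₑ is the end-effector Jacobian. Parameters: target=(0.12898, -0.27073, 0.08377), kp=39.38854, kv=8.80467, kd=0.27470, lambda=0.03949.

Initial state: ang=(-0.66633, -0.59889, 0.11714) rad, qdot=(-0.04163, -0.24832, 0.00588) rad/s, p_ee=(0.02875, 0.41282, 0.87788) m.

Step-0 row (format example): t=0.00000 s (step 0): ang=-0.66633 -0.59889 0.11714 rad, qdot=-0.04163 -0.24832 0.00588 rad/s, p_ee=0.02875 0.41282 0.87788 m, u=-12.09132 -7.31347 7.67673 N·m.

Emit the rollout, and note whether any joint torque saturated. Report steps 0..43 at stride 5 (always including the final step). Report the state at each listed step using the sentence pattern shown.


t=0.10000 s (step 5): ang=-1.00913 -1.20773 0.75312 rad, qdot=-3.48793 -4.49688 9.17063 rad/s, p_ee=0.04345 0.33337 0.75914 m, u=21.32676 -4.74552 2.09777 N·m.
t=0.20000 s (step 10): ang=-1.19145 -1.50450 1.59750 rad, qdot=0.03560 -2.13592 7.58740 rad/s, p_ee=0.05867 0.18830 0.51607 m, u=19.14757 1.11069 -8.26491 N·m.
t=0.30000 s (step 15): ang=-0.96785 -1.73271 2.24514 rad, qdot=4.47779 -2.93651 5.14095 rad/s, p_ee=0.05129 0.07809 0.30768 m, u=19.00846 4.18654 -9.88335 N·m.
t=0.40000 s (step 20): ang=-0.26565 -2.08352 2.65493 rad, qdot=9.62452 -3.28842 3.77921 rad/s, p_ee=0.03998 0.01182 0.24794 m, u=-12.15121 1.55461 -1.39181 N·m.
t=0.50000 s (step 25): ang=0.37936 -1.99684 2.84583 rad, qdot=4.06034 1.28738 0.42094 rad/s, p_ee=0.05574 -0.10673 0.25876 m, u=-13.81247 -0.17169 3.91988 N·m.
t=0.60000 s (step 30): ang=0.68121 -1.90661 2.82690 rad, qdot=2.23715 0.74145 -0.54540 rad/s, p_ee=0.05716 -0.18321 0.20833 m, u=-12.82168 -0.01182 6.25935 N·m.
t=0.70000 s (step 35): ang=0.84965 -1.83306 2.76365 rad, qdot=1.17257 0.72072 -0.67496 rad/s, p_ee=0.05887 -0.22251 0.15261 m, u=-13.53003 0.08060 6.87239 N·m.
t=0.80000 s (step 40): ang=0.92028 -1.76381 2.69438 rad, qdot=0.26159 0.64669 -0.71494 rad/s, p_ee=0.06223 -0.24145 0.11286 m, u=-13.49016 0.25014 6.69880 N·m.
t=0.86000 s (step 43): ang=0.92244 -1.72682 2.65092 rad, qdot=-0.15766 0.57840 -0.71979 rad/s, p_ee=0.06484 -0.24836 0.09809 m.
any joint saturated: no
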